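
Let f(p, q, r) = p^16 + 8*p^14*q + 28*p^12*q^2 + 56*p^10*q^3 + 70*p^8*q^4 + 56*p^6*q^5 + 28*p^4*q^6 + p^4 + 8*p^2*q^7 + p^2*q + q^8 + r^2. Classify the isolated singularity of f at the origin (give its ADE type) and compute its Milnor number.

Type D_9, Milnor number mu = 9.

The Hessian of f at 0 is [[0, 0, 0], [0, 0, 0], [0, 0, 2]] with rank 1, so corank 2. A Groebner basis of the Jacobian ideal J(f) in C{p,q,r} is {p^2/8 + q^7, p^3, p*q, r}; counting standard monomials gives mu = 9. Corank 2; j^3 = p^2*q has shape L^2 M (L != M), so D-series; mu = 9 gives D_9.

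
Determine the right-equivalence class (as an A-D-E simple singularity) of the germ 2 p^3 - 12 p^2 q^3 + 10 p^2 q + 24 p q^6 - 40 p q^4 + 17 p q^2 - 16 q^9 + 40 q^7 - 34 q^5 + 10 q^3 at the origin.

D_4

The Hessian of f at 0 has rank 0. Corank 2; j^3 = (p + 2*q)*(2*p^2 + 6*p*q + 5*q^2) splits into three distinct lines over C (the quadratic factor has nonzero discriminant), so D_4.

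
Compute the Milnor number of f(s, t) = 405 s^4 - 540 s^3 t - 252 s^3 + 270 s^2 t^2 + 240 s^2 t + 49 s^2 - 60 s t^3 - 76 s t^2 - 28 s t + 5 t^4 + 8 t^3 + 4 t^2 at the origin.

3

The Hessian of f at 0 has rank 1. Corank 1: A-series; mu = 3 gives A_3.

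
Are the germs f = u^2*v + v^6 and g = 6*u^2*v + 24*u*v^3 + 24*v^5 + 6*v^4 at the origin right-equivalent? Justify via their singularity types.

No.

The Hessian of f at 0 is [[0, 0], [0, 0]] with rank 0, so corank 2. A Groebner basis of the Jacobian ideal J(f) in C{u,v} is {u^2/6 + v^5, u^3, u*v}; counting standard monomials gives mu = 7. Corank 2; j^3 = u^2*v has shape L^2 M (L != M), so D-series; mu = 7 gives D_7. The Hessian of g at 0 is [[0, 0], [0, 0]] with rank 0, so corank 2. A Groebner basis of the Jacobian ideal J(g) in C{u,v} is {u*v^2, u*v/2 + v^3, u^2 - 2*u*v}; counting standard monomials gives mu = 5. Corank 2; j^3 = 6*u^2*v has shape L^2 M (L != M), so D-series; mu = 5 gives D_5. f is D_7 but g is D_5, hence not right-equivalent.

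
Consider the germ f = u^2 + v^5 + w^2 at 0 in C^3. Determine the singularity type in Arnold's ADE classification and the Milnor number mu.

Type A_{4}, Milnor number mu = 4.

The Hessian of f at 0 has rank 2. Corank 1: A-series; mu = 4 gives A_4.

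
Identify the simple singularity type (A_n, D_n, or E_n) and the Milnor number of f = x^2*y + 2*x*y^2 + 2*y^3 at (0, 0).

Type D4, Milnor number mu = 4.

The Hessian of f at 0 has rank 0. Corank 2; j^3 = y*(x^2 + 2*x*y + 2*y^2) splits into three distinct lines over C (the quadratic factor has nonzero discriminant), so D_4.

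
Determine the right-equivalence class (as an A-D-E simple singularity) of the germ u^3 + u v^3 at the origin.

E_7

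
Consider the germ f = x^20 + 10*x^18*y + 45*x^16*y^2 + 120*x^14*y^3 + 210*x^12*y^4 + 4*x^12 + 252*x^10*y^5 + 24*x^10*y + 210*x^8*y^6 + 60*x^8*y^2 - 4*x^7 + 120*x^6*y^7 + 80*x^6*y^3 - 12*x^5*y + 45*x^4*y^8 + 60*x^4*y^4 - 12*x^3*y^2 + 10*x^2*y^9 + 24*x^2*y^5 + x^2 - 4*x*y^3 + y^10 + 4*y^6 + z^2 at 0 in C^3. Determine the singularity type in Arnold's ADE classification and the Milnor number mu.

The Hessian of f at 0 has rank 2. Corank 1: A-series; mu = 9 gives A_9.

Type A9, Milnor number mu = 9.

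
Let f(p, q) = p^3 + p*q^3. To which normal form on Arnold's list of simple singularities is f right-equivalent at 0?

E_{7}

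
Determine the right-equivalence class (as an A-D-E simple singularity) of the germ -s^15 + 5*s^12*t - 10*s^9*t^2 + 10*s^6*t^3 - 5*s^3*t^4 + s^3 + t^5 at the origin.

E_8

The Hessian of f at 0 has rank 0. Corank 2; j^3 = s^3 is a perfect cube, so E-series; the 5-jet and mu = 8 give E_8.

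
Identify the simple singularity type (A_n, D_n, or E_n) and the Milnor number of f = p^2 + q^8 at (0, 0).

Type A7, Milnor number mu = 7.

The Hessian of f at 0 is [[2, 0], [0, 0]] with rank 1, so corank 1. A Groebner basis of the Jacobian ideal J(f) in C{p,q} is {q^7, p}; counting standard monomials gives mu = 7. Corank 1: A-series; mu = 7 gives A_7.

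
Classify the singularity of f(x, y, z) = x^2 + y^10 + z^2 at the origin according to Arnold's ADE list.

The Hessian of f at 0 has rank 2. Corank 1: A-series; mu = 9 gives A_9.

A_9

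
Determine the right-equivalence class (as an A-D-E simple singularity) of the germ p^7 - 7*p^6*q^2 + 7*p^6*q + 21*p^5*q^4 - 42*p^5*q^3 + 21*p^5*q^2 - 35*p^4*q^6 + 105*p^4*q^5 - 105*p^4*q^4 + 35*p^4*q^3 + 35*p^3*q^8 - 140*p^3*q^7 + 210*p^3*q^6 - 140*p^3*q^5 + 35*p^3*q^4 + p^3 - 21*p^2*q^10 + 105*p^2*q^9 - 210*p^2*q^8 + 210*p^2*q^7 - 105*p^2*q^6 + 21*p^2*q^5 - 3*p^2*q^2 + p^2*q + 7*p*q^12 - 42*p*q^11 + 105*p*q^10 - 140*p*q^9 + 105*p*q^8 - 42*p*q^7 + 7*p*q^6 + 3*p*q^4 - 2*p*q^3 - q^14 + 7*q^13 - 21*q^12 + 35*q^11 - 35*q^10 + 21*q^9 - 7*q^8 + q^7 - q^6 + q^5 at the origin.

D8

The Hessian of f at 0 is [[0, 0], [0, 0]] with rank 0, so corank 2. A Groebner basis of the Jacobian ideal J(f) in C{p,q} is {-p^2 - p*q + q^4 + q^3, p^3 - p*q/7 + q^3/7, -p^2 + p*q^2 - p*q + q^3}; counting standard monomials gives mu = 8. Corank 2; j^3 = p^2*(p + q) has shape L^2 M (L != M), so D-series; mu = 8 gives D_8.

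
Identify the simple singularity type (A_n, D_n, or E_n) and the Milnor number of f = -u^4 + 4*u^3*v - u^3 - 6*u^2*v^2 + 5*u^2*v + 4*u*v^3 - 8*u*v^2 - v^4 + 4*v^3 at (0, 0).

Type D5, Milnor number mu = 5.

The Hessian of f at 0 has rank 0. Corank 2; j^3 = -(u - 2*v)^2*(u - v) has shape L^2 M (L != M), so D-series; mu = 5 gives D_5.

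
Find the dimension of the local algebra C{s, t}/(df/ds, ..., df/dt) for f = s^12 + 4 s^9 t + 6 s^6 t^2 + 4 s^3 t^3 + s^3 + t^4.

6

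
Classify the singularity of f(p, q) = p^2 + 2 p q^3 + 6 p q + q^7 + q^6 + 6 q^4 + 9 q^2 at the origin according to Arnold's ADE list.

A_6

The Hessian of f at 0 has rank 1. Corank 1: A-series; mu = 6 gives A_6.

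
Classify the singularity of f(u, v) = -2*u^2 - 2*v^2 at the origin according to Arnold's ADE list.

A1

The Hessian of f at 0 has rank 2. Corank 0: nondegenerate Morse point, so A_1.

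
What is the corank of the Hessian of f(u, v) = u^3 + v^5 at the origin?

2

Hessian at 0 has rank 0.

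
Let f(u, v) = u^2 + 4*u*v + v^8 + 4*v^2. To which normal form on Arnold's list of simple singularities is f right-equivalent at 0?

A_{7}

The Hessian of f at 0 has rank 1. Corank 1: A-series; mu = 7 gives A_7.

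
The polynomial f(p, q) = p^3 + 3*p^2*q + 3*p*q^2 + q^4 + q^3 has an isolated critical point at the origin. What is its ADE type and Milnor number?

The Hessian of f at 0 is [[0, 0], [0, 0]] with rank 0, so corank 2. A Groebner basis of the Jacobian ideal J(f) in C{p,q} is {q^3, p^2 + 2*p*q + q^2}; counting standard monomials gives mu = 6. Corank 2; j^3 = (p + q)^3 is a perfect cube, so E-series; the 4-jet and mu = 6 give E_6.

Type E_6, Milnor number mu = 6.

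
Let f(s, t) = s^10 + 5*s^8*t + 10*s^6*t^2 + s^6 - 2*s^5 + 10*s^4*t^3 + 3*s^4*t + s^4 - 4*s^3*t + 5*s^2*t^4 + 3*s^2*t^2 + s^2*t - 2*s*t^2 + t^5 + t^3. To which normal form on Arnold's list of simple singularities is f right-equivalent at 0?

D_{6}

The Hessian of f at 0 is [[0, 0], [0, 0]] with rank 0, so corank 2. A Groebner basis of the Jacobian ideal J(f) in C{s,t} is {s^3 + s^2/4 - 3*s*t/2 + 5*t^2/4, s^2*t - s*t + t^2, -s^2/4 + s*t^2 - s*t/2 + 3*t^2/4, -s^2/2 + t^3 + t^2/2}; counting standard monomials gives mu = 6. Corank 2; j^3 = t*(s - t)^2 has shape L^2 M (L != M), so D-series; mu = 6 gives D_6.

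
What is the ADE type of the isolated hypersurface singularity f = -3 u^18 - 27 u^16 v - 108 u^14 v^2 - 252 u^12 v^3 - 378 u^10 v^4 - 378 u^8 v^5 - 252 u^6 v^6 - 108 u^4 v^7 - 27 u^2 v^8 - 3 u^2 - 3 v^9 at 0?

A_{8}

The Hessian of f at 0 is [[-6, 0], [0, 0]] with rank 1, so corank 1. A Groebner basis of the Jacobian ideal J(f) in C{u,v} is {v^8, u}; counting standard monomials gives mu = 8. Corank 1: A-series; mu = 8 gives A_8.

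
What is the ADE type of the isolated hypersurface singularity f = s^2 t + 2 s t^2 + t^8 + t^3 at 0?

D9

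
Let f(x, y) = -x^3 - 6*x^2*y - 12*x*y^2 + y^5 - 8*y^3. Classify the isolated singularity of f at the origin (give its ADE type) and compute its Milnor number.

Type E_{8}, Milnor number mu = 8.

The Hessian of f at 0 has rank 0. Corank 2; j^3 = -(x + 2*y)^3 is a perfect cube, so E-series; the 5-jet and mu = 8 give E_8.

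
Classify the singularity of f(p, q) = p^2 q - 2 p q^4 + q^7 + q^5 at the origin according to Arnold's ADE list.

The Hessian of f at 0 has rank 0. Corank 2; j^3 = p^2*q has shape L^2 M (L != M), so D-series; mu = 6 gives D_6.

D_6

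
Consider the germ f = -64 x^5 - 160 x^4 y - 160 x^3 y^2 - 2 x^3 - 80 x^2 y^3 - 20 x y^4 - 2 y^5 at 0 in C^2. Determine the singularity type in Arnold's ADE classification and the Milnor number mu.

Type E8, Milnor number mu = 8.

The Hessian of f at 0 has rank 0. Corank 2; j^3 = -2*x^3 is a perfect cube, so E-series; the 5-jet and mu = 8 give E_8.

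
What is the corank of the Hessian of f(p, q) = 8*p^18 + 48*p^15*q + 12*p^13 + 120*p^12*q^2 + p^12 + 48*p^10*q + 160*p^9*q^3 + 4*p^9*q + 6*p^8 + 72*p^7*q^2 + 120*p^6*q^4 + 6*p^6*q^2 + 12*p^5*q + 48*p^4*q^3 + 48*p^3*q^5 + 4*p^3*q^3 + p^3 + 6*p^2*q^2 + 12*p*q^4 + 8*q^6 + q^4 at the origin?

2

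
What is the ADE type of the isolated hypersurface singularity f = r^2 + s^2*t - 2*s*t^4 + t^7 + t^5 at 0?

D_6

The Hessian of f at 0 has rank 1. Corank 2; j^3 = s^2*t has shape L^2 M (L != M), so D-series; mu = 6 gives D_6.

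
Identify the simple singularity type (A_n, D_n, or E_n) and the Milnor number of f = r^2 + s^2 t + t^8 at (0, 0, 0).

Type D_{9}, Milnor number mu = 9.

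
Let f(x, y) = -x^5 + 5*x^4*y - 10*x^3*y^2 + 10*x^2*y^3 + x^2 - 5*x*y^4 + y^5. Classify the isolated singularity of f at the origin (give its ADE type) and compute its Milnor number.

Type A_{4}, Milnor number mu = 4.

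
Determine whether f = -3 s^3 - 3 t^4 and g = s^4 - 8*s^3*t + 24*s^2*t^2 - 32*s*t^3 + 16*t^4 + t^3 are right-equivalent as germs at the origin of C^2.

The Hessian of f at 0 is [[0, 0], [0, 0]] with rank 0, so corank 2. A Groebner basis of the Jacobian ideal J(f) in C{s,t} is {t^3, s^2}; counting standard monomials gives mu = 6. Corank 2; j^3 = -3*s^3 is a perfect cube, so E-series; the 4-jet and mu = 6 give E_6. The Hessian of g at 0 is [[0, 0], [0, 0]] with rank 0, so corank 2. A Groebner basis of the Jacobian ideal J(g) in C{s,t} is {s^3 - 6*s^2*t, t^2}; counting standard monomials gives mu = 6. Corank 2; j^3 = t^3 is a perfect cube, so E-series; the 4-jet and mu = 6 give E_6. Both have type E_6, hence right-equivalent.

Yes.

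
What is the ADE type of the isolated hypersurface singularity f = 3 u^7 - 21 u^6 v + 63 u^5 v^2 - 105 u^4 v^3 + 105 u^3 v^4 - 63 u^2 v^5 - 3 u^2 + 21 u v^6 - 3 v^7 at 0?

A_{6}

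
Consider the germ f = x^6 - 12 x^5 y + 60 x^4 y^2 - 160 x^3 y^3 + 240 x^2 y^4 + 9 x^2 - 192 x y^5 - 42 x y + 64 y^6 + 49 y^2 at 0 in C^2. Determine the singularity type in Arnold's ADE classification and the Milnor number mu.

The Hessian of f at 0 is [[18, -42], [-42, 98]] with rank 1, so corank 1. A Groebner basis of the Jacobian ideal J(f) in C{x,y} is {y^5, x - 7*y/3}; counting standard monomials gives mu = 5. Corank 1: A-series; mu = 5 gives A_5.

Type A_{5}, Milnor number mu = 5.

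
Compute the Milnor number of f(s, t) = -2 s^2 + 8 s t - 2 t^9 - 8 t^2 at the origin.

8

The Hessian of f at 0 has rank 1. Corank 1: A-series; mu = 8 gives A_8.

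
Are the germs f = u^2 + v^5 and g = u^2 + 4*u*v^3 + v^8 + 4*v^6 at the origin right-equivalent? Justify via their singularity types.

No.

The Hessian of f at 0 is [[2, 0], [0, 0]] with rank 1, so corank 1. A Groebner basis of the Jacobian ideal J(f) in C{u,v} is {v^4, u}; counting standard monomials gives mu = 4. Corank 1: A-series; mu = 4 gives A_4. The Hessian of g at 0 is [[2, 0], [0, 0]] with rank 1, so corank 1. A Groebner basis of the Jacobian ideal J(g) in C{u,v} is {u^3, u^2*v, u/2 + v^3}; counting standard monomials gives mu = 7. Corank 1: A-series; mu = 7 gives A_7. f is A_4 but g is A_7, hence not right-equivalent.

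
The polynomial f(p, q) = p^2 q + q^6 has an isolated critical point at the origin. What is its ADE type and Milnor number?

Type D7, Milnor number mu = 7.

The Hessian of f at 0 is [[0, 0], [0, 0]] with rank 0, so corank 2. A Groebner basis of the Jacobian ideal J(f) in C{p,q} is {p^2/6 + q^5, p^3, p*q}; counting standard monomials gives mu = 7. Corank 2; j^3 = p^2*q has shape L^2 M (L != M), so D-series; mu = 7 gives D_7.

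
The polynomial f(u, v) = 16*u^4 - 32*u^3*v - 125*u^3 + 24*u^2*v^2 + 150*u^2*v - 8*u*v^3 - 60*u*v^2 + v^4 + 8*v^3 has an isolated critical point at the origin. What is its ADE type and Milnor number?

Type E_6, Milnor number mu = 6.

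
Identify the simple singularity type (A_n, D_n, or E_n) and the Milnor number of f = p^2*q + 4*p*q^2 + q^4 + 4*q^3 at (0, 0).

The Hessian of f at 0 is [[0, 0], [0, 0]] with rank 0, so corank 2. A Groebner basis of the Jacobian ideal J(f) in C{p,q} is {p^3 - 2*p^2 + 8*q^2, p^2/4 + q^3 - q^2, p*q + 2*q^2}; counting standard monomials gives mu = 5. Corank 2; j^3 = q*(p + 2*q)^2 has shape L^2 M (L != M), so D-series; mu = 5 gives D_5.

Type D_{5}, Milnor number mu = 5.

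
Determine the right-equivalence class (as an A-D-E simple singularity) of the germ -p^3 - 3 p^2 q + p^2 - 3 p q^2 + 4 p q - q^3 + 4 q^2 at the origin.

A2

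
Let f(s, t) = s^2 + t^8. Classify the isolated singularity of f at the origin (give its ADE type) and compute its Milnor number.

The Hessian of f at 0 is [[2, 0], [0, 0]] with rank 1, so corank 1. A Groebner basis of the Jacobian ideal J(f) in C{s,t} is {t^7, s}; counting standard monomials gives mu = 7. Corank 1: A-series; mu = 7 gives A_7.

Type A_7, Milnor number mu = 7.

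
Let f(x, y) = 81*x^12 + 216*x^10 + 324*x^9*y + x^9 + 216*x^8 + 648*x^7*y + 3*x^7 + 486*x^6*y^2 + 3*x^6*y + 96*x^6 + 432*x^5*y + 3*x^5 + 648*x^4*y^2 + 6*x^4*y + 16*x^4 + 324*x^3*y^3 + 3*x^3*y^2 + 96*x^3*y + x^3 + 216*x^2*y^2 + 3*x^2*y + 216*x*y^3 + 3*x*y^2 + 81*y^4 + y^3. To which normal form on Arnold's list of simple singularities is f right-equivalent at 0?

The Hessian of f at 0 has rank 0. Corank 2; j^3 = (x + y)^3 is a perfect cube, so E-series; the 4-jet and mu = 6 give E_6.

E_6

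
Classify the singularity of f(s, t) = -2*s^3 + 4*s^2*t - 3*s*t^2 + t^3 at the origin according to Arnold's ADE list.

The Hessian of f at 0 has rank 0. Corank 2; j^3 = -(s - t)*(2*s^2 - 2*s*t + t^2) splits into three distinct lines over C (the quadratic factor has nonzero discriminant), so D_4.

D4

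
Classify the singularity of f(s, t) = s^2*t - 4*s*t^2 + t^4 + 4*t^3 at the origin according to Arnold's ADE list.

D5

The Hessian of f at 0 is [[0, 0], [0, 0]] with rank 0, so corank 2. A Groebner basis of the Jacobian ideal J(f) in C{s,t} is {s^3 + 2*s^2 - 8*t^2, s^2/4 + t^3 - t^2, s*t - 2*t^2}; counting standard monomials gives mu = 5. Corank 2; j^3 = t*(s - 2*t)^2 has shape L^2 M (L != M), so D-series; mu = 5 gives D_5.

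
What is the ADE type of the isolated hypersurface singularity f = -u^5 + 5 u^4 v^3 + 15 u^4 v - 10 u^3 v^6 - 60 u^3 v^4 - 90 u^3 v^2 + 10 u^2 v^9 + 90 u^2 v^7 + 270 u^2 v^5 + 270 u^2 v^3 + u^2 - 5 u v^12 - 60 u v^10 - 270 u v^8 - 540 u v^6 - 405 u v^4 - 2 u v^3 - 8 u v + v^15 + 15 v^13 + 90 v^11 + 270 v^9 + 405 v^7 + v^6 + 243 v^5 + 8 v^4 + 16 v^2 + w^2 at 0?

A_{4}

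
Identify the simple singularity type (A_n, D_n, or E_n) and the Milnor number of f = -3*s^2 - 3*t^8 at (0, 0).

Type A_7, Milnor number mu = 7.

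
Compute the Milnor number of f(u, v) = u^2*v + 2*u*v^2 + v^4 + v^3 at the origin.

5

The Hessian of f at 0 is [[0, 0], [0, 0]] with rank 0, so corank 2. A Groebner basis of the Jacobian ideal J(f) in C{u,v} is {u^3 - u^2/4 + v^2/4, u^2/4 + v^3 - v^2/4, u*v + v^2}; counting standard monomials gives mu = 5. Corank 2; j^3 = v*(u + v)^2 has shape L^2 M (L != M), so D-series; mu = 5 gives D_5.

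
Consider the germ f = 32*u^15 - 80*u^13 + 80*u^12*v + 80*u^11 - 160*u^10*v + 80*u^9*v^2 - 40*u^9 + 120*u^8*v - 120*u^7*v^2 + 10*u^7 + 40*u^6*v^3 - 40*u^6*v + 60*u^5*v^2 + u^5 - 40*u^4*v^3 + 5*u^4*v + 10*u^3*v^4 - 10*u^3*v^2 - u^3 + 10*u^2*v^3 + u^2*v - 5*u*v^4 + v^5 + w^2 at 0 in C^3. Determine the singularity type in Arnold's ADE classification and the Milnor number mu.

The Hessian of f at 0 has rank 1. Corank 2; j^3 = -u^2*(u - v) has shape L^2 M (L != M), so D-series; mu = 6 gives D_6.

Type D6, Milnor number mu = 6.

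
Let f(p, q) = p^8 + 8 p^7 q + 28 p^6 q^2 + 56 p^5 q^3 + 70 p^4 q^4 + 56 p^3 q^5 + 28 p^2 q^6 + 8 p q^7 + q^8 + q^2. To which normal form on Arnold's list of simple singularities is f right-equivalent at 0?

The Hessian of f at 0 is [[0, 0], [0, 2]] with rank 1, so corank 1. A Groebner basis of the Jacobian ideal J(f) in C{p,q} is {p^7, q}; counting standard monomials gives mu = 7. Corank 1: A-series; mu = 7 gives A_7.

A_{7}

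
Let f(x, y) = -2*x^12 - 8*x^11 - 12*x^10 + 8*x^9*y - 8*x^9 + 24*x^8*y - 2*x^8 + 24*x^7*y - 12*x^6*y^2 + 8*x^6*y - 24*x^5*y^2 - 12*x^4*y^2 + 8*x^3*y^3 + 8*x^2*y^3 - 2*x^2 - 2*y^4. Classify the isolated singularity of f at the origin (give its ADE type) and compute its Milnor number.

Type A_{3}, Milnor number mu = 3.

The Hessian of f at 0 has rank 1. Corank 1: A-series; mu = 3 gives A_3.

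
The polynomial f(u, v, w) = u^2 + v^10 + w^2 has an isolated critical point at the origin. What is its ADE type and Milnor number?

Type A_9, Milnor number mu = 9.

The Hessian of f at 0 is [[2, 0, 0], [0, 0, 0], [0, 0, 2]] with rank 2, so corank 1. A Groebner basis of the Jacobian ideal J(f) in C{u,v,w} is {v^9, u, w}; counting standard monomials gives mu = 9. Corank 1: A-series; mu = 9 gives A_9.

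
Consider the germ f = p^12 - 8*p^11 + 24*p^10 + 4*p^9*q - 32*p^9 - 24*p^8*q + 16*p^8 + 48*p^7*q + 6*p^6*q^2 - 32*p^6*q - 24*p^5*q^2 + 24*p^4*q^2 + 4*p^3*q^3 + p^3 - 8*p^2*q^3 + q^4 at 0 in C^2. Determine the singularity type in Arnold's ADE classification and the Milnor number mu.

Type E_{6}, Milnor number mu = 6.

The Hessian of f at 0 has rank 0. Corank 2; j^3 = p^3 is a perfect cube, so E-series; the 4-jet and mu = 6 give E_6.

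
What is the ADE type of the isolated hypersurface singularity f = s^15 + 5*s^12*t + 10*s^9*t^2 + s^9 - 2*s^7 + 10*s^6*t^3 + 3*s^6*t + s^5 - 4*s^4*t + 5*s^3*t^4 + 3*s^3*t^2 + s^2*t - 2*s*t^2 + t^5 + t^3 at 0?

The Hessian of f at 0 has rank 0. Corank 2; j^3 = t*(s - t)^2 has shape L^2 M (L != M), so D-series; mu = 6 gives D_6.

D_6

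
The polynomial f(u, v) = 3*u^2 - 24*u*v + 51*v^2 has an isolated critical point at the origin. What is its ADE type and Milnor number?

Type A_{1}, Milnor number mu = 1.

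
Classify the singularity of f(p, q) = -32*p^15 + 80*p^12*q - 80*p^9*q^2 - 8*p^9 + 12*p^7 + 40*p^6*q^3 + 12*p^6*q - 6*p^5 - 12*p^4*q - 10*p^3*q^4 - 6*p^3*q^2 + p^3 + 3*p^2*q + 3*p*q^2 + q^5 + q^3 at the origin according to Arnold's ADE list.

E8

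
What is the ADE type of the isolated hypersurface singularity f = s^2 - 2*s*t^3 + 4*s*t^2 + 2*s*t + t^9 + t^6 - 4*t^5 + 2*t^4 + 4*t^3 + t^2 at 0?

A_{8}

The Hessian of f at 0 has rank 1. Corank 1: A-series; mu = 8 gives A_8.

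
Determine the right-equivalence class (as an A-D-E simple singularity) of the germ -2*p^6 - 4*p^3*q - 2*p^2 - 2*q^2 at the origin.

The Hessian of f at 0 is [[-4, 0], [0, -4]] with rank 2, so corank 0. A Groebner basis of the Jacobian ideal J(f) in C{p,q} is {p, q}; counting standard monomials gives mu = 1. Corank 0: nondegenerate Morse point, so A_1.

A_1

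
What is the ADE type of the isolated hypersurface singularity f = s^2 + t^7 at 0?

A_6

The Hessian of f at 0 has rank 1. Corank 1: A-series; mu = 6 gives A_6.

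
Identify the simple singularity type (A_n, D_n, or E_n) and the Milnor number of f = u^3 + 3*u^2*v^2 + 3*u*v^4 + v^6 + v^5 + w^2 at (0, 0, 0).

The Hessian of f at 0 has rank 1. Corank 2; j^3 = u^3 is a perfect cube, so E-series; the 5-jet and mu = 8 give E_8.

Type E8, Milnor number mu = 8.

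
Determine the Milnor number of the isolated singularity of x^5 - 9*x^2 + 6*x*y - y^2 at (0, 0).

4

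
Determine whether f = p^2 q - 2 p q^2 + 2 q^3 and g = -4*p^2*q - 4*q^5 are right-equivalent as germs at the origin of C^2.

No.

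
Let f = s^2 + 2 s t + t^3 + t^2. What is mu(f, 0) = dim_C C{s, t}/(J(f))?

2

The Hessian of f at 0 has rank 1. Corank 1: A-series; mu = 2 gives A_2.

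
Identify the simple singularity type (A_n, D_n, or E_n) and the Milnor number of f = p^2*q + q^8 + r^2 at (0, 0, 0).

Type D_{9}, Milnor number mu = 9.

The Hessian of f at 0 is [[0, 0, 0], [0, 0, 0], [0, 0, 2]] with rank 1, so corank 2. A Groebner basis of the Jacobian ideal J(f) in C{p,q,r} is {p^2/8 + q^7, p^3, p*q, r}; counting standard monomials gives mu = 9. Corank 2; j^3 = p^2*q has shape L^2 M (L != M), so D-series; mu = 9 gives D_9.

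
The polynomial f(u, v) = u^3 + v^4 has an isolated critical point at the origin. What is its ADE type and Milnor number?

Type E_6, Milnor number mu = 6.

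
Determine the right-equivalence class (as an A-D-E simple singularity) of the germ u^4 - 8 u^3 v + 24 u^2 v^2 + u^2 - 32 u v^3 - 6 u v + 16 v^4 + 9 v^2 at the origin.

The Hessian of f at 0 has rank 1. Corank 1: A-series; mu = 3 gives A_3.

A3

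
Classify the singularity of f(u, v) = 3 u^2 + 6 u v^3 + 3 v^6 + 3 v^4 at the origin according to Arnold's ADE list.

The Hessian of f at 0 has rank 1. Corank 1: A-series; mu = 3 gives A_3.

A3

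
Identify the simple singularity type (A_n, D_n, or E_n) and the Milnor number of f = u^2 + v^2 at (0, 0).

The Hessian of f at 0 is [[2, 0], [0, 2]] with rank 2, so corank 0. A Groebner basis of the Jacobian ideal J(f) in C{u,v} is {u, v}; counting standard monomials gives mu = 1. Corank 0: nondegenerate Morse point, so A_1.

Type A_{1}, Milnor number mu = 1.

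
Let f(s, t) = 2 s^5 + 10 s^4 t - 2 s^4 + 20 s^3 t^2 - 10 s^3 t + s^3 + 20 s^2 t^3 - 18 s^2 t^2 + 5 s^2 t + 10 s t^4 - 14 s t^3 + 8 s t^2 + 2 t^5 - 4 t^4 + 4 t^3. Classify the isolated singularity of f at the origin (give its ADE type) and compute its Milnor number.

Type D_6, Milnor number mu = 6.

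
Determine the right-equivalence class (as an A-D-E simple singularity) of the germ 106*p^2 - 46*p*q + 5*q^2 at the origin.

A_1

The Hessian of f at 0 has rank 2. Corank 0: nondegenerate Morse point, so A_1.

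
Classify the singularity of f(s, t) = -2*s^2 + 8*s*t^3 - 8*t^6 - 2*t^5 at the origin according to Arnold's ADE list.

The Hessian of f at 0 has rank 1. Corank 1: A-series; mu = 4 gives A_4.

A_{4}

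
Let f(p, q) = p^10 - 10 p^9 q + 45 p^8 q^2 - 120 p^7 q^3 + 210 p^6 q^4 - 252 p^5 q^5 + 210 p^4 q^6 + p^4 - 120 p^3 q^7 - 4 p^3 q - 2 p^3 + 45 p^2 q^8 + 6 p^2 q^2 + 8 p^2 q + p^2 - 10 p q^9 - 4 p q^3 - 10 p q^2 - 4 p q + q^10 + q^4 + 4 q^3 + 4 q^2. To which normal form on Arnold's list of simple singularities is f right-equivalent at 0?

The Hessian of f at 0 has rank 1. Corank 1: A-series; mu = 9 gives A_9.

A_{9}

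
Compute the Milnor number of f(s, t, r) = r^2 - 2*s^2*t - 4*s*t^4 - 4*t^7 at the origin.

The Hessian of f at 0 has rank 1. Corank 2; j^3 = -2*s^2*t has shape L^2 M (L != M), so D-series; mu = 8 gives D_8.

8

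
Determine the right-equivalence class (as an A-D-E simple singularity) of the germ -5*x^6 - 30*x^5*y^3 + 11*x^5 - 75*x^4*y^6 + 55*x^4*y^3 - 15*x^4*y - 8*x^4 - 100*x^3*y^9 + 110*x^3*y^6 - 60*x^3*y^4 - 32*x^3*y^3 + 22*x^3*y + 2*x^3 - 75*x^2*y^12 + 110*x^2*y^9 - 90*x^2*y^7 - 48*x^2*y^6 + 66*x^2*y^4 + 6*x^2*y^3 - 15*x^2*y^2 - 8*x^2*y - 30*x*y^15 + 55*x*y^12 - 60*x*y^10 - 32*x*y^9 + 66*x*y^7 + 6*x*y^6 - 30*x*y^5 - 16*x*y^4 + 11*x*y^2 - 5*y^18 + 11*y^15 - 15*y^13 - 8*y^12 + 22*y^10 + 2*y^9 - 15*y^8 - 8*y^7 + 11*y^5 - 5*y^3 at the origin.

D_4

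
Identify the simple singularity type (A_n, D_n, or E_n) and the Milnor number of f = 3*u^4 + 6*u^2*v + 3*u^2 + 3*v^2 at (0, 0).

The Hessian of f at 0 has rank 2. Corank 0: nondegenerate Morse point, so A_1.

Type A1, Milnor number mu = 1.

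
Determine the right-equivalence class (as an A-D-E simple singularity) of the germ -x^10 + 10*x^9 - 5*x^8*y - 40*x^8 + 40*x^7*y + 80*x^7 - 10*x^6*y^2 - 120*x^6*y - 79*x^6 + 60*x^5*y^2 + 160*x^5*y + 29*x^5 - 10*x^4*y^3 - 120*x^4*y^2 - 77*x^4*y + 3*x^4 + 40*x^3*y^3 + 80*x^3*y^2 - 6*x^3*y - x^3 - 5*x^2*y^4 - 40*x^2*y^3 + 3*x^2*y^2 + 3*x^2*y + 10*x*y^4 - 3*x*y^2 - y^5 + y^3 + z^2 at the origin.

E_8

The Hessian of f at 0 is [[0, 0, 0], [0, 0, 0], [0, 0, 2]] with rank 1, so corank 2. A Groebner basis of the Jacobian ideal J(f) in C{x,y,z} is {7*x^2/12 + x*y^3 - 7*x*y^2/6 - 7*x*y/6 + 7*y^3/6 + 7*y^2/12, 2*x^2/3 - 4*x*y^2/3 - 4*x*y/3 + y^4 + 4*y^3/3 + 2*y^2/3, x^3 - x^2/2 - 2*x*y^2 + x*y + y^3 - y^2/2, x^2*y - x^2/6 - 5*x*y^2/3 + x*y/3 + 2*y^3/3 - y^2/6, z}; counting standard monomials gives mu = 8. Corank 2; j^3 = -(x - y)^3 is a perfect cube, so E-series; the 5-jet and mu = 8 give E_8.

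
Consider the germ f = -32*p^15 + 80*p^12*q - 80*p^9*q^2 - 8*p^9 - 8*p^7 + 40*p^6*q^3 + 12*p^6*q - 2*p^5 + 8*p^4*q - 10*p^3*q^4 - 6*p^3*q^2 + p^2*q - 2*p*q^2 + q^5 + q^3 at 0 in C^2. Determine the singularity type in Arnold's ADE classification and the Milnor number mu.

The Hessian of f at 0 is [[0, 0], [0, 0]] with rank 0, so corank 2. A Groebner basis of the Jacobian ideal J(f) in C{p,q} is {p*q/2 + q^4 - q^2/2, p*q^2 - q^3, p^2 - 9*p*q/2 + 7*q^2/2}; counting standard monomials gives mu = 6. Corank 2; j^3 = q*(p - q)^2 has shape L^2 M (L != M), so D-series; mu = 6 gives D_6.

Type D6, Milnor number mu = 6.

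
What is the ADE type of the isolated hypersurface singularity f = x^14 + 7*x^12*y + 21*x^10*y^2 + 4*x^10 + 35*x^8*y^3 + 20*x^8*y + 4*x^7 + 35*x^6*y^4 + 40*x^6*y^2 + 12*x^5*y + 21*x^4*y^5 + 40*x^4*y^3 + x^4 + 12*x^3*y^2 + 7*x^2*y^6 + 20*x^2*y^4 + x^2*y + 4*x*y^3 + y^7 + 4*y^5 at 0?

The Hessian of f at 0 has rank 0. Corank 2; j^3 = x^2*y has shape L^2 M (L != M), so D-series; mu = 8 gives D_8.

D_{8}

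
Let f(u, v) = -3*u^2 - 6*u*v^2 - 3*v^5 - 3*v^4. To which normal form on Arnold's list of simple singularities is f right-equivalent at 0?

A_4

The Hessian of f at 0 has rank 1. Corank 1: A-series; mu = 4 gives A_4.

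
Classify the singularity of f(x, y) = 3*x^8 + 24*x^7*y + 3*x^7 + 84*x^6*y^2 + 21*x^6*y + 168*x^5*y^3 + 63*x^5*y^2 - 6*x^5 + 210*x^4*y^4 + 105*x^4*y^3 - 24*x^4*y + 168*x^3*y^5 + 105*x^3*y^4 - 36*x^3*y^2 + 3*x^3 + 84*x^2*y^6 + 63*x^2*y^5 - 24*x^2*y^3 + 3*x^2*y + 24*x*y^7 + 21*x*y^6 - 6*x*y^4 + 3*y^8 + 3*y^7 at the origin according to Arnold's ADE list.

D_{9}

The Hessian of f at 0 has rank 0. Corank 2; j^3 = 3*x^2*(x + y) has shape L^2 M (L != M), so D-series; mu = 9 gives D_9.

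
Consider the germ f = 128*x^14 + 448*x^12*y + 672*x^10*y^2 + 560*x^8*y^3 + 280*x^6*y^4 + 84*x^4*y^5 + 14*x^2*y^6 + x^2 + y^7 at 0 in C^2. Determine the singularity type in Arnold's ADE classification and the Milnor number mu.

Type A_{6}, Milnor number mu = 6.

The Hessian of f at 0 has rank 1. Corank 1: A-series; mu = 6 gives A_6.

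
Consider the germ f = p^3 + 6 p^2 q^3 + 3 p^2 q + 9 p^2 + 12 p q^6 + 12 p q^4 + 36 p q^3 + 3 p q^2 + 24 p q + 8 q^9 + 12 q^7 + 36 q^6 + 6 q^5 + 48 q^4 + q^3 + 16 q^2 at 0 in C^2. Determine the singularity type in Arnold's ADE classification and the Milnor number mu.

The Hessian of f at 0 is [[18, 24], [24, 32]] with rank 1, so corank 1. A Groebner basis of the Jacobian ideal J(f) in C{p,q} is {q^2, p + 4*q/3}; counting standard monomials gives mu = 2. Corank 1: A-series; mu = 2 gives A_2.

Type A2, Milnor number mu = 2.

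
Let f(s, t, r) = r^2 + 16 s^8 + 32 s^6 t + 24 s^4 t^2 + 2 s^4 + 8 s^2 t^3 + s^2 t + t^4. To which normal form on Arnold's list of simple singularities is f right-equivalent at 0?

D_{5}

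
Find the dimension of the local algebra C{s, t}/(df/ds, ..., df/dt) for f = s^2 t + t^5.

The Hessian of f at 0 is [[0, 0], [0, 0]] with rank 0, so corank 2. A Groebner basis of the Jacobian ideal J(f) in C{s,t} is {s^2/5 + t^4, s^3, s*t}; counting standard monomials gives mu = 6. Corank 2; j^3 = s^2*t has shape L^2 M (L != M), so D-series; mu = 6 gives D_6.

6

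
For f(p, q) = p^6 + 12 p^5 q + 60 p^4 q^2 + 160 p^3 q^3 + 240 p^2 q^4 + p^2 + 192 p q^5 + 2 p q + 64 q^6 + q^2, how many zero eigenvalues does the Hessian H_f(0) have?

The Hessian at 0 is [[2, 2], [2, 2]] of rank 1; hence corank 1.

1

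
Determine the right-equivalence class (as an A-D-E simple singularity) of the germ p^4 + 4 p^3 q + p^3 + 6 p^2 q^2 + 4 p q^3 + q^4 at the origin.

The Hessian of f at 0 has rank 0. Corank 2; j^3 = p^3 is a perfect cube, so E-series; the 4-jet and mu = 6 give E_6.

E_{6}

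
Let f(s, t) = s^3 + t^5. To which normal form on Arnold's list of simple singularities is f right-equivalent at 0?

E_8

The Hessian of f at 0 is [[0, 0], [0, 0]] with rank 0, so corank 2. A Groebner basis of the Jacobian ideal J(f) in C{s,t} is {t^4, s^2}; counting standard monomials gives mu = 8. Corank 2; j^3 = s^3 is a perfect cube, so E-series; the 5-jet and mu = 8 give E_8.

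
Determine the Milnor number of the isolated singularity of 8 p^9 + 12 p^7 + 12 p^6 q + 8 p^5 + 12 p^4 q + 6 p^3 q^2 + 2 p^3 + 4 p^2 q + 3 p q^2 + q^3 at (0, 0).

4

The Hessian of f at 0 is [[0, 0], [0, 0]] with rank 0, so corank 2. A Groebner basis of the Jacobian ideal J(f) in C{p,q} is {q^3, p^2 - 3*q^2/2, p*q + 3*q^2/2}; counting standard monomials gives mu = 4. Corank 2; j^3 = (p + q)*(2*p^2 + 2*p*q + q^2) splits into three distinct lines over C (the quadratic factor has nonzero discriminant), so D_4.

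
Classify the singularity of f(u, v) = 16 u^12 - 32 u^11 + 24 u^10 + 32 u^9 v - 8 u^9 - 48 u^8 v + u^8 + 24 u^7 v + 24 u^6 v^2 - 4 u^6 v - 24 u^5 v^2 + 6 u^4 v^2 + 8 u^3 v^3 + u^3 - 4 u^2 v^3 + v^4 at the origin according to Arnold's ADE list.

E6

The Hessian of f at 0 is [[0, 0], [0, 0]] with rank 0, so corank 2. A Groebner basis of the Jacobian ideal J(f) in C{u,v} is {v^3, u^2}; counting standard monomials gives mu = 6. Corank 2; j^3 = u^3 is a perfect cube, so E-series; the 4-jet and mu = 6 give E_6.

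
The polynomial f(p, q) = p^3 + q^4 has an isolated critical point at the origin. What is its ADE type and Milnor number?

Type E_6, Milnor number mu = 6.

The Hessian of f at 0 has rank 0. Corank 2; j^3 = p^3 is a perfect cube, so E-series; the 4-jet and mu = 6 give E_6.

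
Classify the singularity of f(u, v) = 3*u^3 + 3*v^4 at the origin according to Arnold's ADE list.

The Hessian of f at 0 is [[0, 0], [0, 0]] with rank 0, so corank 2. A Groebner basis of the Jacobian ideal J(f) in C{u,v} is {v^3, u^2}; counting standard monomials gives mu = 6. Corank 2; j^3 = 3*u^3 is a perfect cube, so E-series; the 4-jet and mu = 6 give E_6.

E_{6}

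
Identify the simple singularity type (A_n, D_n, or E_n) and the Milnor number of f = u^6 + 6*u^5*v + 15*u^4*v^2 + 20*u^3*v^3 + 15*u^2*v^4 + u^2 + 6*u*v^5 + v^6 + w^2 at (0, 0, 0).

Type A_5, Milnor number mu = 5.

The Hessian of f at 0 has rank 2. Corank 1: A-series; mu = 5 gives A_5.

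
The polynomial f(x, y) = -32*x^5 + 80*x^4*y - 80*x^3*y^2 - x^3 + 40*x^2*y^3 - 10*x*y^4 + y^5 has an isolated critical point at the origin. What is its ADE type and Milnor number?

Type E8, Milnor number mu = 8.

The Hessian of f at 0 has rank 0. Corank 2; j^3 = -x^3 is a perfect cube, so E-series; the 5-jet and mu = 8 give E_8.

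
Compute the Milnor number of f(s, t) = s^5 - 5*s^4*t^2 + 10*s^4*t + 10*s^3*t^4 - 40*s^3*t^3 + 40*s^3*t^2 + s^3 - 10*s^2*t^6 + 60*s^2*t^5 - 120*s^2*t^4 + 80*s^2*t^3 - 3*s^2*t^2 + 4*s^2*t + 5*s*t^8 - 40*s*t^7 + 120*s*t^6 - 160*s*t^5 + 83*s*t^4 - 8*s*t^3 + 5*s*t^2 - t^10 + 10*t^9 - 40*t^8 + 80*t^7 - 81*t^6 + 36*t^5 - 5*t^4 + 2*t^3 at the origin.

The Hessian of f at 0 has rank 0. Corank 2; j^3 = (s + t)^2*(s + 2*t) has shape L^2 M (L != M), so D-series; mu = 6 gives D_6.

6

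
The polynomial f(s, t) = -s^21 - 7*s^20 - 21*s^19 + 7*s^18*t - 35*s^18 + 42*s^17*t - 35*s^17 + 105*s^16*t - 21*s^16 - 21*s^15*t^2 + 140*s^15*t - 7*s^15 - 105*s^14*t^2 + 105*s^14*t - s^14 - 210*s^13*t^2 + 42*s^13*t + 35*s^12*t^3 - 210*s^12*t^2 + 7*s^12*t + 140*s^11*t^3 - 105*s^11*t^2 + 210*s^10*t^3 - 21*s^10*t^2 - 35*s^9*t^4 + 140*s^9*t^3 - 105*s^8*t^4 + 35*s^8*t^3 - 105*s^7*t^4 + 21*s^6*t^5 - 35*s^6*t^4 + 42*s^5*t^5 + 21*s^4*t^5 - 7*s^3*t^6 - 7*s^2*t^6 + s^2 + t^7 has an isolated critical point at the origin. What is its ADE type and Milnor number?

The Hessian of f at 0 has rank 1. Corank 1: A-series; mu = 6 gives A_6.

Type A6, Milnor number mu = 6.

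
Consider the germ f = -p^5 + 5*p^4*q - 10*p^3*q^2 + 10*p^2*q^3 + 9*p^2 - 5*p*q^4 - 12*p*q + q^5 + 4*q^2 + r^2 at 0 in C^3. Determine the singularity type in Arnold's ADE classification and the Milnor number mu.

Type A_4, Milnor number mu = 4.

The Hessian of f at 0 has rank 2. Corank 1: A-series; mu = 4 gives A_4.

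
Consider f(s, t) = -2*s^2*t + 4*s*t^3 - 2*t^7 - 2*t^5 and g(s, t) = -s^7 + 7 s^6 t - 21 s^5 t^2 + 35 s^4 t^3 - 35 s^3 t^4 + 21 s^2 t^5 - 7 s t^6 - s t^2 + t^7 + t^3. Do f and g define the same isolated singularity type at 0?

The Hessian of f at 0 is [[0, 0], [0, 0]] with rank 0, so corank 2. A Groebner basis of the Jacobian ideal J(f) in C{s,t} is {s^2*t^2 + s^2/7 - s*t^2/7, s^3 + s^2/7 - s*t^2/7, -s*t + t^3}; counting standard monomials gives mu = 8. Corank 2; j^3 = -2*s^2*t has shape L^2 M (L != M), so D-series; mu = 8 gives D_8. The Hessian of g at 0 is [[0, 0], [0, 0]] with rank 0, so corank 2. A Groebner basis of the Jacobian ideal J(g) in C{s,t} is {s^6 + t^2/7, t^3, s*t - t^2}; counting standard monomials gives mu = 8. Corank 2; j^3 = -t^2*(s - t) has shape L^2 M (L != M), so D-series; mu = 8 gives D_8. Both have type D_8, hence right-equivalent.

Yes.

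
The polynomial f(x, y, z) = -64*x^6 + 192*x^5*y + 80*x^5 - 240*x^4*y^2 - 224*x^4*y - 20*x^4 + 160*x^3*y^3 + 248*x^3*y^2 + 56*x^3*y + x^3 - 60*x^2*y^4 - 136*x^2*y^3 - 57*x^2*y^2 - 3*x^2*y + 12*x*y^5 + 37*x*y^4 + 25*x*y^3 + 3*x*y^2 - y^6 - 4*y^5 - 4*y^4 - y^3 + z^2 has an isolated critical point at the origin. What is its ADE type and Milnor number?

The Hessian of f at 0 is [[0, 0, 0], [0, 0, 0], [0, 0, 2]] with rank 1, so corank 2. A Groebner basis of the Jacobian ideal J(f) in C{x,y,z} is {-3*x^2/5 + 6*x*y/5 + y^4 + y^3/5 - 3*y^2/5, x^3 - y^3, x^2*y + x^2/5 - 2*x*y/5 - 16*y^3/15 + y^2/5, x^2/5 + x*y^2 - 2*x*y/5 - 16*y^3/15 + y^2/5, z}; counting standard monomials gives mu = 7. Corank 2; j^3 = (x - y)^3 is a perfect cube, so E-series; the 4-jet and mu = 7 give E_7.

Type E_7, Milnor number mu = 7.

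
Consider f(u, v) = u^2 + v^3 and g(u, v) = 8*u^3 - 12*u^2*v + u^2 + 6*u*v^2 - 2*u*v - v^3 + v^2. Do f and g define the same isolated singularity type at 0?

The Hessian of f at 0 is [[2, 0], [0, 0]] with rank 1, so corank 1. A Groebner basis of the Jacobian ideal J(f) in C{u,v} is {v^2, u}; counting standard monomials gives mu = 2. Corank 1: A-series; mu = 2 gives A_2. The Hessian of g at 0 is [[2, -2], [-2, 2]] with rank 1, so corank 1. A Groebner basis of the Jacobian ideal J(g) in C{u,v} is {v^2, u - v}; counting standard monomials gives mu = 2. Corank 1: A-series; mu = 2 gives A_2. Both have type A_2, hence right-equivalent.

Yes.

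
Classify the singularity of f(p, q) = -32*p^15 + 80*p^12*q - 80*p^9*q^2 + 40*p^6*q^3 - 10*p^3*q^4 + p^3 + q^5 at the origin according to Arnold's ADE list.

The Hessian of f at 0 is [[0, 0], [0, 0]] with rank 0, so corank 2. A Groebner basis of the Jacobian ideal J(f) in C{p,q} is {q^4, p^2}; counting standard monomials gives mu = 8. Corank 2; j^3 = p^3 is a perfect cube, so E-series; the 5-jet and mu = 8 give E_8.

E_{8}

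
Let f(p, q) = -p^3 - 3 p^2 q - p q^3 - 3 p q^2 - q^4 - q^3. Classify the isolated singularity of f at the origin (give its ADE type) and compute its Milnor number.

Type E_{7}, Milnor number mu = 7.

The Hessian of f at 0 is [[0, 0], [0, 0]] with rank 0, so corank 2. A Groebner basis of the Jacobian ideal J(f) in C{p,q} is {p^3 + 3*p^2*q + 6*p^2 + 12*p*q + 6*q^2, -3*p^2 + p*q^2 - 6*p*q - 3*q^2, 3*p^2 + 6*p*q + q^3 + 3*q^2}; counting standard monomials gives mu = 7. Corank 2; j^3 = -(p + q)^3 is a perfect cube, so E-series; the 4-jet and mu = 7 give E_7.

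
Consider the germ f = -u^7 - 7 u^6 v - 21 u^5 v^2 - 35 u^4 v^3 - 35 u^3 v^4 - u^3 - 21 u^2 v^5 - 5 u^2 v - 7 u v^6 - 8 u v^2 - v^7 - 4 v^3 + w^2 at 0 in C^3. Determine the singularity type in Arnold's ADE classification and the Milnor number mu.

The Hessian of f at 0 has rank 1. Corank 2; j^3 = -(u + v)*(u + 2*v)^2 has shape L^2 M (L != M), so D-series; mu = 8 gives D_8.

Type D_8, Milnor number mu = 8.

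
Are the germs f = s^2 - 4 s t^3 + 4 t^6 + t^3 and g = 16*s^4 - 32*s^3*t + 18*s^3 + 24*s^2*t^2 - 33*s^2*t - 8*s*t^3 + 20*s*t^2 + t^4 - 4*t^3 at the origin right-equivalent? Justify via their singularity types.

The Hessian of f at 0 has rank 1. Corank 1: A-series; mu = 2 gives A_2. The Hessian of g at 0 has rank 0. Corank 2; j^3 = (2*s - t)*(3*s - 2*t)^2 has shape L^2 M (L != M), so D-series; mu = 5 gives D_5. f is A_2 but g is D_5, hence not right-equivalent.

No.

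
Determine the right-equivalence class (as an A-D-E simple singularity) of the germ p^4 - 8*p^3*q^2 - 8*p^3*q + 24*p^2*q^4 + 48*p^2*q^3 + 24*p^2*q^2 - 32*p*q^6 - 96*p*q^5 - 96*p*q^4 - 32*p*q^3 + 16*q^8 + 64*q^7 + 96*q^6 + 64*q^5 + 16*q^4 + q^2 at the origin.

The Hessian of f at 0 has rank 1. Corank 1: A-series; mu = 3 gives A_3.

A_{3}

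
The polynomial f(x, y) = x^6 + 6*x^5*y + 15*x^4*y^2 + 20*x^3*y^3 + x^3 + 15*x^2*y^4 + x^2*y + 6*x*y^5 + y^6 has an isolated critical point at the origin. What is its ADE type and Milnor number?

Type D7, Milnor number mu = 7.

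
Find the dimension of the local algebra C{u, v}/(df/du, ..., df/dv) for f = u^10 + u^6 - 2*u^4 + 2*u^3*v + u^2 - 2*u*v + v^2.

9

The Hessian of f at 0 has rank 1. Corank 1: A-series; mu = 9 gives A_9.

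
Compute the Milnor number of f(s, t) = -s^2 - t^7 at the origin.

6

The Hessian of f at 0 has rank 1. Corank 1: A-series; mu = 6 gives A_6.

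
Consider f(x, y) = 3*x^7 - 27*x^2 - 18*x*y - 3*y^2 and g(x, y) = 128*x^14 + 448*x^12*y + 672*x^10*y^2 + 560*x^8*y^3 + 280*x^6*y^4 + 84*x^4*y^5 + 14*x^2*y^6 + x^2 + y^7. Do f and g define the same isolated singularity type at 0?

Yes.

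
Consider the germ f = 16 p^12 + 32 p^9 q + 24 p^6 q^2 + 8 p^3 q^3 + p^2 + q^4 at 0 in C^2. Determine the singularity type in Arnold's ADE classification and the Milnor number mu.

Type A_{3}, Milnor number mu = 3.

The Hessian of f at 0 has rank 1. Corank 1: A-series; mu = 3 gives A_3.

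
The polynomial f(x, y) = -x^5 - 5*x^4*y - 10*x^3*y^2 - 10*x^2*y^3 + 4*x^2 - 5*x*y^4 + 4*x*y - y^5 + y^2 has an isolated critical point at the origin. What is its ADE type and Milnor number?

Type A_{4}, Milnor number mu = 4.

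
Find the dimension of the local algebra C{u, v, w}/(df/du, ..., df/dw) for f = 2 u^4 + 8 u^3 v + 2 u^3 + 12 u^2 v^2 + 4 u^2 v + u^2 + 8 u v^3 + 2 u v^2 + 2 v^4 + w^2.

3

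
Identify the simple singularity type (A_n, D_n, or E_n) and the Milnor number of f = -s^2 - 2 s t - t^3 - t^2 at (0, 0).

The Hessian of f at 0 is [[-2, -2], [-2, -2]] with rank 1, so corank 1. A Groebner basis of the Jacobian ideal J(f) in C{s,t} is {t^2, s + t}; counting standard monomials gives mu = 2. Corank 1: A-series; mu = 2 gives A_2.

Type A2, Milnor number mu = 2.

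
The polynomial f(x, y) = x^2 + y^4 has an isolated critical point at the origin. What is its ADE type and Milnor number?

Type A_3, Milnor number mu = 3.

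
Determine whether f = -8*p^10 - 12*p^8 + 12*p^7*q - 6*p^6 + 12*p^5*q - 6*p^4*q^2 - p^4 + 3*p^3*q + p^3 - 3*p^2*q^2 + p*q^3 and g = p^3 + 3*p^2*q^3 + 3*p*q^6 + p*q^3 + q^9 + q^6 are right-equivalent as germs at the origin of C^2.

The Hessian of f at 0 is [[0, 0], [0, 0]] with rank 0, so corank 2. A Groebner basis of the Jacobian ideal J(f) in C{p,q} is {3*p^2 + q^4 + q^3, p^3, p^2*q - p^2 - q^3/3, -2*p^2 + p*q^2 - 2*q^3/3}; counting standard monomials gives mu = 7. Corank 2; j^3 = p^3 is a perfect cube, so E-series; the 4-jet and mu = 7 give E_7. The Hessian of g at 0 is [[0, 0], [0, 0]] with rank 0, so corank 2. A Groebner basis of the Jacobian ideal J(g) in C{p,q} is {p^3, p*q^2, 3*p^2 + q^3}; counting standard monomials gives mu = 7. Corank 2; j^3 = p^3 is a perfect cube, so E-series; the 4-jet and mu = 7 give E_7. Both have type E_7, hence right-equivalent.

Yes.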